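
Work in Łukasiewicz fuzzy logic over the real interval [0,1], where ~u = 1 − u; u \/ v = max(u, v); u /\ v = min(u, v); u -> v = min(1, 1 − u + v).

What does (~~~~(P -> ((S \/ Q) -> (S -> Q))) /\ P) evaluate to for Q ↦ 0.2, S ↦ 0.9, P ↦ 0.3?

0.30

(S \/ Q) = max(0.9, 0.2) = 0.9
(S -> Q): min(1, 1 − 0.9 + 0.2) = 0.3
((S \/ Q) -> (S -> Q)): min(1, 1 − 0.9 + 0.3) = 0.4
(P -> ((S \/ Q) -> (S -> Q))): min(1, 1 − 0.3 + 0.4) = 1
~(P -> ((S \/ Q) -> (S -> Q))): Łukasiewicz ¬ gives 1 − 1 = 0
~~(P -> ((S \/ Q) -> (S -> Q))): Łukasiewicz ¬ gives 1 − 0 = 1
~~~(P -> ((S \/ Q) -> (S -> Q))): Łukasiewicz ¬ gives 1 − 1 = 0
~~~~(P -> ((S \/ Q) -> (S -> Q))): Łukasiewicz ¬ gives 1 − 0 = 1
(~~~~(P -> ((S \/ Q) -> (S -> Q))) /\ P) = min(1, 0.3) = 0.3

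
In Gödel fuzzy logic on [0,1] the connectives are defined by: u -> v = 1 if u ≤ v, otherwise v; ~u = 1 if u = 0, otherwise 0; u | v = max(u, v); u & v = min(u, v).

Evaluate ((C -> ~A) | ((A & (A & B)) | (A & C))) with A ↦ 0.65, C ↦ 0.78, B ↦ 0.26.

0.65

~A: Gödel ¬ of 0.65 = 0 (operand ≠ 0)
(C -> ~A): 0.78 > 0, so result = 0
(A & B) = min(0.65, 0.26) = 0.26
(A & (A & B)) = min(0.65, 0.26) = 0.26
(A & C) = min(0.65, 0.78) = 0.65
((A & (A & B)) | (A & C)) = max(0.26, 0.65) = 0.65
((C -> ~A) | ((A & (A & B)) | (A & C))) = max(0, 0.65) = 0.65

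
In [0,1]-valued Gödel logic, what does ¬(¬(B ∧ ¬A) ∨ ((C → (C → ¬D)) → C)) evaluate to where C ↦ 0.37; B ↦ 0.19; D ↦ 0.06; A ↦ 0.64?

¬A: Gödel ¬ of 0.64 = 0 (operand ≠ 0)
(B ∧ ¬A) = min(0.19, 0) = 0
¬(B ∧ ¬A): Gödel ¬ of 0 = 1 (operand is 0)
¬D: Gödel ¬ of 0.06 = 0 (operand ≠ 0)
(C → ¬D): 0.37 > 0, so result = 0
(C → (C → ¬D)): 0.37 > 0, so result = 0
((C → (C → ¬D)) → C): 0 ≤ 0.37, so result = 1
(¬(B ∧ ¬A) ∨ ((C → (C → ¬D)) → C)) = max(1, 1) = 1
¬(¬(B ∧ ¬A) ∨ ((C → (C → ¬D)) → C)): Gödel ¬ of 1 = 0 (operand ≠ 0)

0.00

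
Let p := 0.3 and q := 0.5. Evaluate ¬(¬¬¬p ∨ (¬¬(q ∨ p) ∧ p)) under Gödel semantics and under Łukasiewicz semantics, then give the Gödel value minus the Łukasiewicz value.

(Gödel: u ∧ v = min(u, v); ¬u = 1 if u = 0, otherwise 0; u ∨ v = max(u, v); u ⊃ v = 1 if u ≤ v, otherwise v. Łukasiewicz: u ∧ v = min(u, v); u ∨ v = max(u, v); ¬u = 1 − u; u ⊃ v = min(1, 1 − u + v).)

-0.30

Gödel evaluation:
  ¬p: Gödel ¬ of 0.3 = 0 (operand ≠ 0)
  ¬¬p: Gödel ¬ of 0 = 1 (operand is 0)
  ¬¬¬p: Gödel ¬ of 1 = 0 (operand ≠ 0)
  (q ∨ p) = max(0.5, 0.3) = 0.5
  ¬(q ∨ p): Gödel ¬ of 0.5 = 0 (operand ≠ 0)
  ¬¬(q ∨ p): Gödel ¬ of 0 = 1 (operand is 0)
  (¬¬(q ∨ p) ∧ p) = min(1, 0.3) = 0.3
  (¬¬¬p ∨ (¬¬(q ∨ p) ∧ p)) = max(0, 0.3) = 0.3
  ¬(¬¬¬p ∨ (¬¬(q ∨ p) ∧ p)): Gödel ¬ of 0.3 = 0 (operand ≠ 0)
  Gödel value = 0
Łukasiewicz evaluation:
  ¬p: Łukasiewicz ¬ gives 1 − 0.3 = 0.7
  ¬¬p: Łukasiewicz ¬ gives 1 − 0.7 = 0.3
  ¬¬¬p: Łukasiewicz ¬ gives 1 − 0.3 = 0.7
  (q ∨ p) = max(0.5, 0.3) = 0.5
  ¬(q ∨ p): Łukasiewicz ¬ gives 1 − 0.5 = 0.5
  ¬¬(q ∨ p): Łukasiewicz ¬ gives 1 − 0.5 = 0.5
  (¬¬(q ∨ p) ∧ p) = min(0.5, 0.3) = 0.3
  (¬¬¬p ∨ (¬¬(q ∨ p) ∧ p)) = max(0.7, 0.3) = 0.7
  ¬(¬¬¬p ∨ (¬¬(q ∨ p) ∧ p)): Łukasiewicz ¬ gives 1 − 0.7 = 0.3
  Łukasiewicz value = 0.3
Difference: 0 − 0.3 = -0.30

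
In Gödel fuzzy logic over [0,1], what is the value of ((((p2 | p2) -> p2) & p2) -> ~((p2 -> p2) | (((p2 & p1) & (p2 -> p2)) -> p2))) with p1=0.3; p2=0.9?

0.00

(p2 | p2) = max(0.9, 0.9) = 0.9
((p2 | p2) -> p2): 0.9 ≤ 0.9, so result = 1
(((p2 | p2) -> p2) & p2) = min(1, 0.9) = 0.9
(p2 -> p2): 0.9 ≤ 0.9, so result = 1
(p2 & p1) = min(0.9, 0.3) = 0.3
(p2 -> p2): 0.9 ≤ 0.9, so result = 1
((p2 & p1) & (p2 -> p2)) = min(0.3, 1) = 0.3
(((p2 & p1) & (p2 -> p2)) -> p2): 0.3 ≤ 0.9, so result = 1
((p2 -> p2) | (((p2 & p1) & (p2 -> p2)) -> p2)) = max(1, 1) = 1
~((p2 -> p2) | (((p2 & p1) & (p2 -> p2)) -> p2)): Gödel ¬ of 1 = 0 (operand ≠ 0)
((((p2 | p2) -> p2) & p2) -> ~((p2 -> p2) | (((p2 & p1) & (p2 -> p2)) -> p2))): 0.9 > 0, so result = 0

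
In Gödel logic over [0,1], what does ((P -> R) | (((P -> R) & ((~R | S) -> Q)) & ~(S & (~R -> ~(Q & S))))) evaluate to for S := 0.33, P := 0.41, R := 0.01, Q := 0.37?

(P -> R): 0.41 > 0.01, so result = 0.01
(P -> R): 0.41 > 0.01, so result = 0.01
~R: Gödel ¬ of 0.01 = 0 (operand ≠ 0)
(~R | S) = max(0, 0.33) = 0.33
((~R | S) -> Q): 0.33 ≤ 0.37, so result = 1
((P -> R) & ((~R | S) -> Q)) = min(0.01, 1) = 0.01
~R: Gödel ¬ of 0.01 = 0 (operand ≠ 0)
(Q & S) = min(0.37, 0.33) = 0.33
~(Q & S): Gödel ¬ of 0.33 = 0 (operand ≠ 0)
(~R -> ~(Q & S)): 0 ≤ 0, so result = 1
(S & (~R -> ~(Q & S))) = min(0.33, 1) = 0.33
~(S & (~R -> ~(Q & S))): Gödel ¬ of 0.33 = 0 (operand ≠ 0)
(((P -> R) & ((~R | S) -> Q)) & ~(S & (~R -> ~(Q & S)))) = min(0.01, 0) = 0
((P -> R) | (((P -> R) & ((~R | S) -> Q)) & ~(S & (~R -> ~(Q & S))))) = max(0.01, 0) = 0.01

0.01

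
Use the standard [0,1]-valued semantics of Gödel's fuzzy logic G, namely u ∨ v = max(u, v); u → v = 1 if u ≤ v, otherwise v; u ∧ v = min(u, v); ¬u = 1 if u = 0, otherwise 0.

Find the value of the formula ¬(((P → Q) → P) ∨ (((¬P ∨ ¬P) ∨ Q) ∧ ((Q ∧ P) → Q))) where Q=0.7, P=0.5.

(P → Q): 0.5 ≤ 0.7, so result = 1
((P → Q) → P): 1 > 0.5, so result = 0.5
¬P: Gödel ¬ of 0.5 = 0 (operand ≠ 0)
¬P: Gödel ¬ of 0.5 = 0 (operand ≠ 0)
(¬P ∨ ¬P) = max(0, 0) = 0
((¬P ∨ ¬P) ∨ Q) = max(0, 0.7) = 0.7
(Q ∧ P) = min(0.7, 0.5) = 0.5
((Q ∧ P) → Q): 0.5 ≤ 0.7, so result = 1
(((¬P ∨ ¬P) ∨ Q) ∧ ((Q ∧ P) → Q)) = min(0.7, 1) = 0.7
(((P → Q) → P) ∨ (((¬P ∨ ¬P) ∨ Q) ∧ ((Q ∧ P) → Q))) = max(0.5, 0.7) = 0.7
¬(((P → Q) → P) ∨ (((¬P ∨ ¬P) ∨ Q) ∧ ((Q ∧ P) → Q))): Gödel ¬ of 0.7 = 0 (operand ≠ 0)

0.00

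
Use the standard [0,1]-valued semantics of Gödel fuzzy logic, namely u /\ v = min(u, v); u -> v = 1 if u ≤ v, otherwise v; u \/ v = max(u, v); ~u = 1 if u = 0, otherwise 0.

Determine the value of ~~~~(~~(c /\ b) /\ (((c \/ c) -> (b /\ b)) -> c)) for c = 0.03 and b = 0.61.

(c /\ b) = min(0.03, 0.61) = 0.03
~(c /\ b): Gödel ¬ of 0.03 = 0 (operand ≠ 0)
~~(c /\ b): Gödel ¬ of 0 = 1 (operand is 0)
(c \/ c) = max(0.03, 0.03) = 0.03
(b /\ b) = min(0.61, 0.61) = 0.61
((c \/ c) -> (b /\ b)): 0.03 ≤ 0.61, so result = 1
(((c \/ c) -> (b /\ b)) -> c): 1 > 0.03, so result = 0.03
(~~(c /\ b) /\ (((c \/ c) -> (b /\ b)) -> c)) = min(1, 0.03) = 0.03
~(~~(c /\ b) /\ (((c \/ c) -> (b /\ b)) -> c)): Gödel ¬ of 0.03 = 0 (operand ≠ 0)
~~(~~(c /\ b) /\ (((c \/ c) -> (b /\ b)) -> c)): Gödel ¬ of 0 = 1 (operand is 0)
~~~(~~(c /\ b) /\ (((c \/ c) -> (b /\ b)) -> c)): Gödel ¬ of 1 = 0 (operand ≠ 0)
~~~~(~~(c /\ b) /\ (((c \/ c) -> (b /\ b)) -> c)): Gödel ¬ of 0 = 1 (operand is 0)

1.00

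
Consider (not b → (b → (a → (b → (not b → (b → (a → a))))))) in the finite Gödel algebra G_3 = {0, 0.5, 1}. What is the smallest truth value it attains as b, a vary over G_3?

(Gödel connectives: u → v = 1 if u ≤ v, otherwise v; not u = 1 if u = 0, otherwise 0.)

Every assignment gives 1. For instance at b = 0, a = 0:
  not b: Gödel ¬ of 0 = 1 (operand is 0)
  not b: Gödel ¬ of 0 = 1 (operand is 0)
  (a → a): 0 ≤ 0, so result = 1
  (b → (a → a)): 0 ≤ 1, so result = 1
  (not b → (b → (a → a))): 1 ≤ 1, so result = 1
  (b → (not b → (b → (a → a)))): 0 ≤ 1, so result = 1
  (a → (b → (not b → (b → (a → a))))): 0 ≤ 1, so result = 1
  (b → (a → (b → (not b → (b → (a → a)))))): 0 ≤ 1, so result = 1
  (not b → (b → (a → (b → (not b → (b → (a → a))))))): 1 ≤ 1, so result = 1
All 9 assignments give value 1 — the formula is a G_3-tautology.

1.00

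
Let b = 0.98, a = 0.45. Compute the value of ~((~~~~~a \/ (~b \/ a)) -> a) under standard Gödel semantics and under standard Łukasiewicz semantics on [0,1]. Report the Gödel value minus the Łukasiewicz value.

-0.10

Gödel evaluation:
  ~a: Gödel ¬ of 0.45 = 0 (operand ≠ 0)
  ~~a: Gödel ¬ of 0 = 1 (operand is 0)
  ~~~a: Gödel ¬ of 1 = 0 (operand ≠ 0)
  ~~~~a: Gödel ¬ of 0 = 1 (operand is 0)
  ~~~~~a: Gödel ¬ of 1 = 0 (operand ≠ 0)
  ~b: Gödel ¬ of 0.98 = 0 (operand ≠ 0)
  (~b \/ a) = max(0, 0.45) = 0.45
  (~~~~~a \/ (~b \/ a)) = max(0, 0.45) = 0.45
  ((~~~~~a \/ (~b \/ a)) -> a): 0.45 ≤ 0.45, so result = 1
  ~((~~~~~a \/ (~b \/ a)) -> a): Gödel ¬ of 1 = 0 (operand ≠ 0)
  Gödel value = 0
Łukasiewicz evaluation:
  ~a: Łukasiewicz ¬ gives 1 − 0.45 = 0.55
  ~~a: Łukasiewicz ¬ gives 1 − 0.55 = 0.45
  ~~~a: Łukasiewicz ¬ gives 1 − 0.45 = 0.55
  ~~~~a: Łukasiewicz ¬ gives 1 − 0.55 = 0.45
  ~~~~~a: Łukasiewicz ¬ gives 1 − 0.45 = 0.55
  ~b: Łukasiewicz ¬ gives 1 − 0.98 = 0.02
  (~b \/ a) = max(0.02, 0.45) = 0.45
  (~~~~~a \/ (~b \/ a)) = max(0.55, 0.45) = 0.55
  ((~~~~~a \/ (~b \/ a)) -> a): min(1, 1 − 0.55 + 0.45) = 0.9
  ~((~~~~~a \/ (~b \/ a)) -> a): Łukasiewicz ¬ gives 1 − 0.9 = 0.1
  Łukasiewicz value = 0.1
Difference: 0 − 0.1 = -0.10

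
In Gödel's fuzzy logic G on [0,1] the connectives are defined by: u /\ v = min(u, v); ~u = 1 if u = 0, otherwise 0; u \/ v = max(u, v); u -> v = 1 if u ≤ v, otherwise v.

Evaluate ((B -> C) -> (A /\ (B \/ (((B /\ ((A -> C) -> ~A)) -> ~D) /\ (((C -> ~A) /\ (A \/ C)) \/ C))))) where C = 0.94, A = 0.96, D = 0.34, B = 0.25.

(B -> C): 0.25 ≤ 0.94, so result = 1
(A -> C): 0.96 > 0.94, so result = 0.94
~A: Gödel ¬ of 0.96 = 0 (operand ≠ 0)
((A -> C) -> ~A): 0.94 > 0, so result = 0
(B /\ ((A -> C) -> ~A)) = min(0.25, 0) = 0
~D: Gödel ¬ of 0.34 = 0 (operand ≠ 0)
((B /\ ((A -> C) -> ~A)) -> ~D): 0 ≤ 0, so result = 1
~A: Gödel ¬ of 0.96 = 0 (operand ≠ 0)
(C -> ~A): 0.94 > 0, so result = 0
(A \/ C) = max(0.96, 0.94) = 0.96
((C -> ~A) /\ (A \/ C)) = min(0, 0.96) = 0
(((C -> ~A) /\ (A \/ C)) \/ C) = max(0, 0.94) = 0.94
(((B /\ ((A -> C) -> ~A)) -> ~D) /\ (((C -> ~A) /\ (A \/ C)) \/ C)) = min(1, 0.94) = 0.94
(B \/ (((B /\ ((A -> C) -> ~A)) -> ~D) /\ (((C -> ~A) /\ (A \/ C)) \/ C))) = max(0.25, 0.94) = 0.94
(A /\ (B \/ (((B /\ ((A -> C) -> ~A)) -> ~D) /\ (((C -> ~A) /\ (A \/ C)) \/ C)))) = min(0.96, 0.94) = 0.94
((B -> C) -> (A /\ (B \/ (((B /\ ((A -> C) -> ~A)) -> ~D) /\ (((C -> ~A) /\ (A \/ C)) \/ C))))): 1 > 0.94, so result = 0.94

0.94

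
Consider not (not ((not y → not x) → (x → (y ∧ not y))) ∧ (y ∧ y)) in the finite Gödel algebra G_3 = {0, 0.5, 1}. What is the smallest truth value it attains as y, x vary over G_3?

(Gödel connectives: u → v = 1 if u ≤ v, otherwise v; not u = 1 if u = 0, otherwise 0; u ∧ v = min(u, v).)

0.00

The minimum is attained at y = 0.5, x = 0.5:
  not y: Gödel ¬ of 0.5 = 0 (operand ≠ 0)
  not x: Gödel ¬ of 0.5 = 0 (operand ≠ 0)
  (not y → not x): 0 ≤ 0, so result = 1
  not y: Gödel ¬ of 0.5 = 0 (operand ≠ 0)
  (y ∧ not y) = min(0.5, 0) = 0
  (x → (y ∧ not y)): 0.5 > 0, so result = 0
  ((not y → not x) → (x → (y ∧ not y))): 1 > 0, so result = 0
  not ((not y → not x) → (x → (y ∧ not y))): Gödel ¬ of 0 = 1 (operand is 0)
  (y ∧ y) = min(0.5, 0.5) = 0.5
  (not ((not y → not x) → (x → (y ∧ not y))) ∧ (y ∧ y)) = min(1, 0.5) = 0.5
  not (not ((not y → not x) → (x → (y ∧ not y))) ∧ (y ∧ y)): Gödel ¬ of 0.5 = 0 (operand ≠ 0)
Checking all 9 assignments confirms none give a value below 0.00.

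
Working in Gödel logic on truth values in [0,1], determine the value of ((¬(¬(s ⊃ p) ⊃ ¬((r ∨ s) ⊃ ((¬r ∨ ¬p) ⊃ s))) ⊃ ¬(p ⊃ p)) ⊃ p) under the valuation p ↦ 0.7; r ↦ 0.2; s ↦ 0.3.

0.70

(s ⊃ p): 0.3 ≤ 0.7, so result = 1
¬(s ⊃ p): Gödel ¬ of 1 = 0 (operand ≠ 0)
(r ∨ s) = max(0.2, 0.3) = 0.3
¬r: Gödel ¬ of 0.2 = 0 (operand ≠ 0)
¬p: Gödel ¬ of 0.7 = 0 (operand ≠ 0)
(¬r ∨ ¬p) = max(0, 0) = 0
((¬r ∨ ¬p) ⊃ s): 0 ≤ 0.3, so result = 1
((r ∨ s) ⊃ ((¬r ∨ ¬p) ⊃ s)): 0.3 ≤ 1, so result = 1
¬((r ∨ s) ⊃ ((¬r ∨ ¬p) ⊃ s)): Gödel ¬ of 1 = 0 (operand ≠ 0)
(¬(s ⊃ p) ⊃ ¬((r ∨ s) ⊃ ((¬r ∨ ¬p) ⊃ s))): 0 ≤ 0, so result = 1
¬(¬(s ⊃ p) ⊃ ¬((r ∨ s) ⊃ ((¬r ∨ ¬p) ⊃ s))): Gödel ¬ of 1 = 0 (operand ≠ 0)
(p ⊃ p): 0.7 ≤ 0.7, so result = 1
¬(p ⊃ p): Gödel ¬ of 1 = 0 (operand ≠ 0)
(¬(¬(s ⊃ p) ⊃ ¬((r ∨ s) ⊃ ((¬r ∨ ¬p) ⊃ s))) ⊃ ¬(p ⊃ p)): 0 ≤ 0, so result = 1
((¬(¬(s ⊃ p) ⊃ ¬((r ∨ s) ⊃ ((¬r ∨ ¬p) ⊃ s))) ⊃ ¬(p ⊃ p)) ⊃ p): 1 > 0.7, so result = 0.7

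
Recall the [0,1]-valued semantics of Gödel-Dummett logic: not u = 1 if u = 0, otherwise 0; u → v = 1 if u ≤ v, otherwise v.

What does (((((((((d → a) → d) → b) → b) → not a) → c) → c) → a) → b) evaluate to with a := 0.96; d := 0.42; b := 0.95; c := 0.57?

0.95

(d → a): 0.42 ≤ 0.96, so result = 1
((d → a) → d): 1 > 0.42, so result = 0.42
(((d → a) → d) → b): 0.42 ≤ 0.95, so result = 1
((((d → a) → d) → b) → b): 1 > 0.95, so result = 0.95
not a: Gödel ¬ of 0.96 = 0 (operand ≠ 0)
(((((d → a) → d) → b) → b) → not a): 0.95 > 0, so result = 0
((((((d → a) → d) → b) → b) → not a) → c): 0 ≤ 0.57, so result = 1
(((((((d → a) → d) → b) → b) → not a) → c) → c): 1 > 0.57, so result = 0.57
((((((((d → a) → d) → b) → b) → not a) → c) → c) → a): 0.57 ≤ 0.96, so result = 1
(((((((((d → a) → d) → b) → b) → not a) → c) → c) → a) → b): 1 > 0.95, so result = 0.95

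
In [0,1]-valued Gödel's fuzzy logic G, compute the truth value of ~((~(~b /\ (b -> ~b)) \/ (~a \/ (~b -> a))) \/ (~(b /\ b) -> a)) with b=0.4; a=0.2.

~b: Gödel ¬ of 0.4 = 0 (operand ≠ 0)
~b: Gödel ¬ of 0.4 = 0 (operand ≠ 0)
(b -> ~b): 0.4 > 0, so result = 0
(~b /\ (b -> ~b)) = min(0, 0) = 0
~(~b /\ (b -> ~b)): Gödel ¬ of 0 = 1 (operand is 0)
~a: Gödel ¬ of 0.2 = 0 (operand ≠ 0)
~b: Gödel ¬ of 0.4 = 0 (operand ≠ 0)
(~b -> a): 0 ≤ 0.2, so result = 1
(~a \/ (~b -> a)) = max(0, 1) = 1
(~(~b /\ (b -> ~b)) \/ (~a \/ (~b -> a))) = max(1, 1) = 1
(b /\ b) = min(0.4, 0.4) = 0.4
~(b /\ b): Gödel ¬ of 0.4 = 0 (operand ≠ 0)
(~(b /\ b) -> a): 0 ≤ 0.2, so result = 1
((~(~b /\ (b -> ~b)) \/ (~a \/ (~b -> a))) \/ (~(b /\ b) -> a)) = max(1, 1) = 1
~((~(~b /\ (b -> ~b)) \/ (~a \/ (~b -> a))) \/ (~(b /\ b) -> a)): Gödel ¬ of 1 = 0 (operand ≠ 0)

0.00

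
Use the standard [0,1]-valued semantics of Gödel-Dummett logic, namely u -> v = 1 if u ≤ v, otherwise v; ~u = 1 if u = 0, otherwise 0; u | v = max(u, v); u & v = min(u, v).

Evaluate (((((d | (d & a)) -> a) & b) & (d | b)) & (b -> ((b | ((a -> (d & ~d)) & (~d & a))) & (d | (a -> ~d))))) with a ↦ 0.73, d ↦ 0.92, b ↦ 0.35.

(d & a) = min(0.92, 0.73) = 0.73
(d | (d & a)) = max(0.92, 0.73) = 0.92
((d | (d & a)) -> a): 0.92 > 0.73, so result = 0.73
(((d | (d & a)) -> a) & b) = min(0.73, 0.35) = 0.35
(d | b) = max(0.92, 0.35) = 0.92
((((d | (d & a)) -> a) & b) & (d | b)) = min(0.35, 0.92) = 0.35
~d: Gödel ¬ of 0.92 = 0 (operand ≠ 0)
(d & ~d) = min(0.92, 0) = 0
(a -> (d & ~d)): 0.73 > 0, so result = 0
~d: Gödel ¬ of 0.92 = 0 (operand ≠ 0)
(~d & a) = min(0, 0.73) = 0
((a -> (d & ~d)) & (~d & a)) = min(0, 0) = 0
(b | ((a -> (d & ~d)) & (~d & a))) = max(0.35, 0) = 0.35
~d: Gödel ¬ of 0.92 = 0 (operand ≠ 0)
(a -> ~d): 0.73 > 0, so result = 0
(d | (a -> ~d)) = max(0.92, 0) = 0.92
((b | ((a -> (d & ~d)) & (~d & a))) & (d | (a -> ~d))) = min(0.35, 0.92) = 0.35
(b -> ((b | ((a -> (d & ~d)) & (~d & a))) & (d | (a -> ~d)))): 0.35 ≤ 0.35, so result = 1
(((((d | (d & a)) -> a) & b) & (d | b)) & (b -> ((b | ((a -> (d & ~d)) & (~d & a))) & (d | (a -> ~d))))) = min(0.35, 1) = 0.35

0.35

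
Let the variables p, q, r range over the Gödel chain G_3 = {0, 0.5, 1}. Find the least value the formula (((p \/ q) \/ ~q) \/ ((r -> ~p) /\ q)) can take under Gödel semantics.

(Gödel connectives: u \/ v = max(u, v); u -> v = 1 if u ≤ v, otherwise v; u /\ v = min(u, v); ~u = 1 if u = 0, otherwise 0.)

The minimum is attained at p = 0, q = 0.5, r = 0:
  (p \/ q) = max(0, 0.5) = 0.5
  ~q: Gödel ¬ of 0.5 = 0 (operand ≠ 0)
  ((p \/ q) \/ ~q) = max(0.5, 0) = 0.5
  ~p: Gödel ¬ of 0 = 1 (operand is 0)
  (r -> ~p): 0 ≤ 1, so result = 1
  ((r -> ~p) /\ q) = min(1, 0.5) = 0.5
  (((p \/ q) \/ ~q) \/ ((r -> ~p) /\ q)) = max(0.5, 0.5) = 0.5
Checking all 27 assignments confirms none give a value below 0.50.

0.50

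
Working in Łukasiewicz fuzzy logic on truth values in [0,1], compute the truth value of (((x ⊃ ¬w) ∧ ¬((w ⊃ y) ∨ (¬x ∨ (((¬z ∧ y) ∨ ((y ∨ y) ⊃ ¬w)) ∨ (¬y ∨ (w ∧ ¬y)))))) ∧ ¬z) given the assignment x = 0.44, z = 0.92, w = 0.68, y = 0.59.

¬w: Łukasiewicz ¬ gives 1 − 0.68 = 0.32
(x ⊃ ¬w): min(1, 1 − 0.44 + 0.32) = 0.88
(w ⊃ y): min(1, 1 − 0.68 + 0.59) = 0.91
¬x: Łukasiewicz ¬ gives 1 − 0.44 = 0.56
¬z: Łukasiewicz ¬ gives 1 − 0.92 = 0.08
(¬z ∧ y) = min(0.08, 0.59) = 0.08
(y ∨ y) = max(0.59, 0.59) = 0.59
¬w: Łukasiewicz ¬ gives 1 − 0.68 = 0.32
((y ∨ y) ⊃ ¬w): min(1, 1 − 0.59 + 0.32) = 0.73
((¬z ∧ y) ∨ ((y ∨ y) ⊃ ¬w)) = max(0.08, 0.73) = 0.73
¬y: Łukasiewicz ¬ gives 1 − 0.59 = 0.41
¬y: Łukasiewicz ¬ gives 1 − 0.59 = 0.41
(w ∧ ¬y) = min(0.68, 0.41) = 0.41
(¬y ∨ (w ∧ ¬y)) = max(0.41, 0.41) = 0.41
(((¬z ∧ y) ∨ ((y ∨ y) ⊃ ¬w)) ∨ (¬y ∨ (w ∧ ¬y))) = max(0.73, 0.41) = 0.73
(¬x ∨ (((¬z ∧ y) ∨ ((y ∨ y) ⊃ ¬w)) ∨ (¬y ∨ (w ∧ ¬y)))) = max(0.56, 0.73) = 0.73
((w ⊃ y) ∨ (¬x ∨ (((¬z ∧ y) ∨ ((y ∨ y) ⊃ ¬w)) ∨ (¬y ∨ (w ∧ ¬y))))) = max(0.91, 0.73) = 0.91
¬((w ⊃ y) ∨ (¬x ∨ (((¬z ∧ y) ∨ ((y ∨ y) ⊃ ¬w)) ∨ (¬y ∨ (w ∧ ¬y))))): Łukasiewicz ¬ gives 1 − 0.91 = 0.09
((x ⊃ ¬w) ∧ ¬((w ⊃ y) ∨ (¬x ∨ (((¬z ∧ y) ∨ ((y ∨ y) ⊃ ¬w)) ∨ (¬y ∨ (w ∧ ¬y)))))) = min(0.88, 0.09) = 0.09
¬z: Łukasiewicz ¬ gives 1 − 0.92 = 0.08
(((x ⊃ ¬w) ∧ ¬((w ⊃ y) ∨ (¬x ∨ (((¬z ∧ y) ∨ ((y ∨ y) ⊃ ¬w)) ∨ (¬y ∨ (w ∧ ¬y)))))) ∧ ¬z) = min(0.09, 0.08) = 0.08

0.08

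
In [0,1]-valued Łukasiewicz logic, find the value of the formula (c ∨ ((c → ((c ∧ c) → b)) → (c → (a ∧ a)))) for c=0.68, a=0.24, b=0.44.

0.68

(c ∧ c) = min(0.68, 0.68) = 0.68
((c ∧ c) → b): min(1, 1 − 0.68 + 0.44) = 0.76
(c → ((c ∧ c) → b)): min(1, 1 − 0.68 + 0.76) = 1
(a ∧ a) = min(0.24, 0.24) = 0.24
(c → (a ∧ a)): min(1, 1 − 0.68 + 0.24) = 0.56
((c → ((c ∧ c) → b)) → (c → (a ∧ a))): min(1, 1 − 1 + 0.56) = 0.56
(c ∨ ((c → ((c ∧ c) → b)) → (c → (a ∧ a)))) = max(0.68, 0.56) = 0.68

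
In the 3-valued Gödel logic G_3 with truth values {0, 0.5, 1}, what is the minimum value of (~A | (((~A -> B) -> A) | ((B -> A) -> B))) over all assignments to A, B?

0.50

The minimum is attained at A = 0.5, B = 0:
  ~A: Gödel ¬ of 0.5 = 0 (operand ≠ 0)
  ~A: Gödel ¬ of 0.5 = 0 (operand ≠ 0)
  (~A -> B): 0 ≤ 0, so result = 1
  ((~A -> B) -> A): 1 > 0.5, so result = 0.5
  (B -> A): 0 ≤ 0.5, so result = 1
  ((B -> A) -> B): 1 > 0, so result = 0
  (((~A -> B) -> A) | ((B -> A) -> B)) = max(0.5, 0) = 0.5
  (~A | (((~A -> B) -> A) | ((B -> A) -> B))) = max(0, 0.5) = 0.5
Checking all 9 assignments confirms none give a value below 0.50.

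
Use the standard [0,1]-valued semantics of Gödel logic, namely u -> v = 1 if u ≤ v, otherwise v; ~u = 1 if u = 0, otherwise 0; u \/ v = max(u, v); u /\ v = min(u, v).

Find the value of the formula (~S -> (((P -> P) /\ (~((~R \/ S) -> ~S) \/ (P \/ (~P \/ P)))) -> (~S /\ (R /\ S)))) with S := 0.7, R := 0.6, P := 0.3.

~S: Gödel ¬ of 0.7 = 0 (operand ≠ 0)
(P -> P): 0.3 ≤ 0.3, so result = 1
~R: Gödel ¬ of 0.6 = 0 (operand ≠ 0)
(~R \/ S) = max(0, 0.7) = 0.7
~S: Gödel ¬ of 0.7 = 0 (operand ≠ 0)
((~R \/ S) -> ~S): 0.7 > 0, so result = 0
~((~R \/ S) -> ~S): Gödel ¬ of 0 = 1 (operand is 0)
~P: Gödel ¬ of 0.3 = 0 (operand ≠ 0)
(~P \/ P) = max(0, 0.3) = 0.3
(P \/ (~P \/ P)) = max(0.3, 0.3) = 0.3
(~((~R \/ S) -> ~S) \/ (P \/ (~P \/ P))) = max(1, 0.3) = 1
((P -> P) /\ (~((~R \/ S) -> ~S) \/ (P \/ (~P \/ P)))) = min(1, 1) = 1
~S: Gödel ¬ of 0.7 = 0 (operand ≠ 0)
(R /\ S) = min(0.6, 0.7) = 0.6
(~S /\ (R /\ S)) = min(0, 0.6) = 0
(((P -> P) /\ (~((~R \/ S) -> ~S) \/ (P \/ (~P \/ P)))) -> (~S /\ (R /\ S))): 1 > 0, so result = 0
(~S -> (((P -> P) /\ (~((~R \/ S) -> ~S) \/ (P \/ (~P \/ P)))) -> (~S /\ (R /\ S)))): 0 ≤ 0, so result = 1

1.00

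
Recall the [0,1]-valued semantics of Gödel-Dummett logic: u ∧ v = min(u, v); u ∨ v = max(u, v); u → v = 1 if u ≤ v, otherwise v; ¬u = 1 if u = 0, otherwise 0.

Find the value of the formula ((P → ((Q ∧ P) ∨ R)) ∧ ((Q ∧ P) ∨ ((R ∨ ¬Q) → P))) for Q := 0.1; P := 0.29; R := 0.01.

0.10

(Q ∧ P) = min(0.1, 0.29) = 0.1
((Q ∧ P) ∨ R) = max(0.1, 0.01) = 0.1
(P → ((Q ∧ P) ∨ R)): 0.29 > 0.1, so result = 0.1
(Q ∧ P) = min(0.1, 0.29) = 0.1
¬Q: Gödel ¬ of 0.1 = 0 (operand ≠ 0)
(R ∨ ¬Q) = max(0.01, 0) = 0.01
((R ∨ ¬Q) → P): 0.01 ≤ 0.29, so result = 1
((Q ∧ P) ∨ ((R ∨ ¬Q) → P)) = max(0.1, 1) = 1
((P → ((Q ∧ P) ∨ R)) ∧ ((Q ∧ P) ∨ ((R ∨ ¬Q) → P))) = min(0.1, 1) = 0.1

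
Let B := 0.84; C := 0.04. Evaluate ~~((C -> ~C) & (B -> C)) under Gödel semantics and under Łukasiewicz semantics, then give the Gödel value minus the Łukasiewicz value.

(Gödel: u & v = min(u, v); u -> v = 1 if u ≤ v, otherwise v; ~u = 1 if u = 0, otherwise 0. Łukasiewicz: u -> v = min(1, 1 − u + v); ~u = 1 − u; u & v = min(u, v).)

-0.20

Gödel evaluation:
  ~C: Gödel ¬ of 0.04 = 0 (operand ≠ 0)
  (C -> ~C): 0.04 > 0, so result = 0
  (B -> C): 0.84 > 0.04, so result = 0.04
  ((C -> ~C) & (B -> C)) = min(0, 0.04) = 0
  ~((C -> ~C) & (B -> C)): Gödel ¬ of 0 = 1 (operand is 0)
  ~~((C -> ~C) & (B -> C)): Gödel ¬ of 1 = 0 (operand ≠ 0)
  Gödel value = 0
Łukasiewicz evaluation:
  ~C: Łukasiewicz ¬ gives 1 − 0.04 = 0.96
  (C -> ~C): min(1, 1 − 0.04 + 0.96) = 1
  (B -> C): min(1, 1 − 0.84 + 0.04) = 0.2
  ((C -> ~C) & (B -> C)) = min(1, 0.2) = 0.2
  ~((C -> ~C) & (B -> C)): Łukasiewicz ¬ gives 1 − 0.2 = 0.8
  ~~((C -> ~C) & (B -> C)): Łukasiewicz ¬ gives 1 − 0.8 = 0.2
  Łukasiewicz value = 0.2
Difference: 0 − 0.2 = -0.20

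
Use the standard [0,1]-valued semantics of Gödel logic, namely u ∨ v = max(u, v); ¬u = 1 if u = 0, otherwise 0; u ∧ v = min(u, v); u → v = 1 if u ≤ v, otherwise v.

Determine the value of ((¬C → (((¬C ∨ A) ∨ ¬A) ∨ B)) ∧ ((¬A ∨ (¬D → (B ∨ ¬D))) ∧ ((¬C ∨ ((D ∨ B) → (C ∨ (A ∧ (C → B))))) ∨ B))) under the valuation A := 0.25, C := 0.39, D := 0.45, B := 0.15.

0.39

¬C: Gödel ¬ of 0.39 = 0 (operand ≠ 0)
¬C: Gödel ¬ of 0.39 = 0 (operand ≠ 0)
(¬C ∨ A) = max(0, 0.25) = 0.25
¬A: Gödel ¬ of 0.25 = 0 (operand ≠ 0)
((¬C ∨ A) ∨ ¬A) = max(0.25, 0) = 0.25
(((¬C ∨ A) ∨ ¬A) ∨ B) = max(0.25, 0.15) = 0.25
(¬C → (((¬C ∨ A) ∨ ¬A) ∨ B)): 0 ≤ 0.25, so result = 1
¬A: Gödel ¬ of 0.25 = 0 (operand ≠ 0)
¬D: Gödel ¬ of 0.45 = 0 (operand ≠ 0)
¬D: Gödel ¬ of 0.45 = 0 (operand ≠ 0)
(B ∨ ¬D) = max(0.15, 0) = 0.15
(¬D → (B ∨ ¬D)): 0 ≤ 0.15, so result = 1
(¬A ∨ (¬D → (B ∨ ¬D))) = max(0, 1) = 1
¬C: Gödel ¬ of 0.39 = 0 (operand ≠ 0)
(D ∨ B) = max(0.45, 0.15) = 0.45
(C → B): 0.39 > 0.15, so result = 0.15
(A ∧ (C → B)) = min(0.25, 0.15) = 0.15
(C ∨ (A ∧ (C → B))) = max(0.39, 0.15) = 0.39
((D ∨ B) → (C ∨ (A ∧ (C → B)))): 0.45 > 0.39, so result = 0.39
(¬C ∨ ((D ∨ B) → (C ∨ (A ∧ (C → B))))) = max(0, 0.39) = 0.39
((¬C ∨ ((D ∨ B) → (C ∨ (A ∧ (C → B))))) ∨ B) = max(0.39, 0.15) = 0.39
((¬A ∨ (¬D → (B ∨ ¬D))) ∧ ((¬C ∨ ((D ∨ B) → (C ∨ (A ∧ (C → B))))) ∨ B)) = min(1, 0.39) = 0.39
((¬C → (((¬C ∨ A) ∨ ¬A) ∨ B)) ∧ ((¬A ∨ (¬D → (B ∨ ¬D))) ∧ ((¬C ∨ ((D ∨ B) → (C ∨ (A ∧ (C → B))))) ∨ B))) = min(1, 0.39) = 0.39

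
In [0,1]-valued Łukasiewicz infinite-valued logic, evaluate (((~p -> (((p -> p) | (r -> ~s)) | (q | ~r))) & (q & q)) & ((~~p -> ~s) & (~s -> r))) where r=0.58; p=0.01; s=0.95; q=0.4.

~p: Łukasiewicz ¬ gives 1 − 0.01 = 0.99
(p -> p): min(1, 1 − 0.01 + 0.01) = 1
~s: Łukasiewicz ¬ gives 1 − 0.95 = 0.05
(r -> ~s): min(1, 1 − 0.58 + 0.05) = 0.47
((p -> p) | (r -> ~s)) = max(1, 0.47) = 1
~r: Łukasiewicz ¬ gives 1 − 0.58 = 0.42
(q | ~r) = max(0.4, 0.42) = 0.42
(((p -> p) | (r -> ~s)) | (q | ~r)) = max(1, 0.42) = 1
(~p -> (((p -> p) | (r -> ~s)) | (q | ~r))): min(1, 1 − 0.99 + 1) = 1
(q & q) = min(0.4, 0.4) = 0.4
((~p -> (((p -> p) | (r -> ~s)) | (q | ~r))) & (q & q)) = min(1, 0.4) = 0.4
~p: Łukasiewicz ¬ gives 1 − 0.01 = 0.99
~~p: Łukasiewicz ¬ gives 1 − 0.99 = 0.01
~s: Łukasiewicz ¬ gives 1 − 0.95 = 0.05
(~~p -> ~s): min(1, 1 − 0.01 + 0.05) = 1
~s: Łukasiewicz ¬ gives 1 − 0.95 = 0.05
(~s -> r): min(1, 1 − 0.05 + 0.58) = 1
((~~p -> ~s) & (~s -> r)) = min(1, 1) = 1
(((~p -> (((p -> p) | (r -> ~s)) | (q | ~r))) & (q & q)) & ((~~p -> ~s) & (~s -> r))) = min(0.4, 1) = 0.4

0.40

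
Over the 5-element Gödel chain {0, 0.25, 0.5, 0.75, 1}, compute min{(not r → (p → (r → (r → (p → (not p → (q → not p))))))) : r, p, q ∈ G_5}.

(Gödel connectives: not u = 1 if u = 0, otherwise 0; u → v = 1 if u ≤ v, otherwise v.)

1.00

Every assignment gives 1. For instance at r = 0, p = 0, q = 0:
  not r: Gödel ¬ of 0 = 1 (operand is 0)
  not p: Gödel ¬ of 0 = 1 (operand is 0)
  not p: Gödel ¬ of 0 = 1 (operand is 0)
  (q → not p): 0 ≤ 1, so result = 1
  (not p → (q → not p)): 1 ≤ 1, so result = 1
  (p → (not p → (q → not p))): 0 ≤ 1, so result = 1
  (r → (p → (not p → (q → not p)))): 0 ≤ 1, so result = 1
  (r → (r → (p → (not p → (q → not p))))): 0 ≤ 1, so result = 1
  (p → (r → (r → (p → (not p → (q → not p)))))): 0 ≤ 1, so result = 1
  (not r → (p → (r → (r → (p → (not p → (q → not p))))))): 1 ≤ 1, so result = 1
All 125 assignments give value 1 — the formula is a G_5-tautology.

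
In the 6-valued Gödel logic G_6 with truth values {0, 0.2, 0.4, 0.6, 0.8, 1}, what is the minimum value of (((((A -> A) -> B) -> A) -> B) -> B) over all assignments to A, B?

0.20

The minimum is attained at A = 0, B = 0.2:
  (A -> A): 0 ≤ 0, so result = 1
  ((A -> A) -> B): 1 > 0.2, so result = 0.2
  (((A -> A) -> B) -> A): 0.2 > 0, so result = 0
  ((((A -> A) -> B) -> A) -> B): 0 ≤ 0.2, so result = 1
  (((((A -> A) -> B) -> A) -> B) -> B): 1 > 0.2, so result = 0.2
Checking all 36 assignments confirms none give a value below 0.20.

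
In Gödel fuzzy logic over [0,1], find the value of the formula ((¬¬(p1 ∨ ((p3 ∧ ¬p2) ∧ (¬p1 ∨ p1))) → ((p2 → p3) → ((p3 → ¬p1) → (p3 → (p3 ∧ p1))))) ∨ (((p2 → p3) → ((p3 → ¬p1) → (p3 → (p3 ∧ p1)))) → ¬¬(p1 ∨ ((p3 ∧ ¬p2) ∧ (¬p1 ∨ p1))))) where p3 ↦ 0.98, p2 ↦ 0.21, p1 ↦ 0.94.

1.00

¬p2: Gödel ¬ of 0.21 = 0 (operand ≠ 0)
(p3 ∧ ¬p2) = min(0.98, 0) = 0
¬p1: Gödel ¬ of 0.94 = 0 (operand ≠ 0)
(¬p1 ∨ p1) = max(0, 0.94) = 0.94
((p3 ∧ ¬p2) ∧ (¬p1 ∨ p1)) = min(0, 0.94) = 0
(p1 ∨ ((p3 ∧ ¬p2) ∧ (¬p1 ∨ p1))) = max(0.94, 0) = 0.94
¬(p1 ∨ ((p3 ∧ ¬p2) ∧ (¬p1 ∨ p1))): Gödel ¬ of 0.94 = 0 (operand ≠ 0)
¬¬(p1 ∨ ((p3 ∧ ¬p2) ∧ (¬p1 ∨ p1))): Gödel ¬ of 0 = 1 (operand is 0)
(p2 → p3): 0.21 ≤ 0.98, so result = 1
¬p1: Gödel ¬ of 0.94 = 0 (operand ≠ 0)
(p3 → ¬p1): 0.98 > 0, so result = 0
(p3 ∧ p1) = min(0.98, 0.94) = 0.94
(p3 → (p3 ∧ p1)): 0.98 > 0.94, so result = 0.94
((p3 → ¬p1) → (p3 → (p3 ∧ p1))): 0 ≤ 0.94, so result = 1
((p2 → p3) → ((p3 → ¬p1) → (p3 → (p3 ∧ p1)))): 1 ≤ 1, so result = 1
(¬¬(p1 ∨ ((p3 ∧ ¬p2) ∧ (¬p1 ∨ p1))) → ((p2 → p3) → ((p3 → ¬p1) → (p3 → (p3 ∧ p1))))): 1 ≤ 1, so result = 1
(p2 → p3): 0.21 ≤ 0.98, so result = 1
¬p1: Gödel ¬ of 0.94 = 0 (operand ≠ 0)
(p3 → ¬p1): 0.98 > 0, so result = 0
(p3 ∧ p1) = min(0.98, 0.94) = 0.94
(p3 → (p3 ∧ p1)): 0.98 > 0.94, so result = 0.94
((p3 → ¬p1) → (p3 → (p3 ∧ p1))): 0 ≤ 0.94, so result = 1
((p2 → p3) → ((p3 → ¬p1) → (p3 → (p3 ∧ p1)))): 1 ≤ 1, so result = 1
¬p2: Gödel ¬ of 0.21 = 0 (operand ≠ 0)
(p3 ∧ ¬p2) = min(0.98, 0) = 0
¬p1: Gödel ¬ of 0.94 = 0 (operand ≠ 0)
(¬p1 ∨ p1) = max(0, 0.94) = 0.94
((p3 ∧ ¬p2) ∧ (¬p1 ∨ p1)) = min(0, 0.94) = 0
(p1 ∨ ((p3 ∧ ¬p2) ∧ (¬p1 ∨ p1))) = max(0.94, 0) = 0.94
¬(p1 ∨ ((p3 ∧ ¬p2) ∧ (¬p1 ∨ p1))): Gödel ¬ of 0.94 = 0 (operand ≠ 0)
¬¬(p1 ∨ ((p3 ∧ ¬p2) ∧ (¬p1 ∨ p1))): Gödel ¬ of 0 = 1 (operand is 0)
(((p2 → p3) → ((p3 → ¬p1) → (p3 → (p3 ∧ p1)))) → ¬¬(p1 ∨ ((p3 ∧ ¬p2) ∧ (¬p1 ∨ p1)))): 1 ≤ 1, so result = 1
((¬¬(p1 ∨ ((p3 ∧ ¬p2) ∧ (¬p1 ∨ p1))) → ((p2 → p3) → ((p3 → ¬p1) → (p3 → (p3 ∧ p1))))) ∨ (((p2 → p3) → ((p3 → ¬p1) → (p3 → (p3 ∧ p1)))) → ¬¬(p1 ∨ ((p3 ∧ ¬p2) ∧ (¬p1 ∨ p1))))) = max(1, 1) = 1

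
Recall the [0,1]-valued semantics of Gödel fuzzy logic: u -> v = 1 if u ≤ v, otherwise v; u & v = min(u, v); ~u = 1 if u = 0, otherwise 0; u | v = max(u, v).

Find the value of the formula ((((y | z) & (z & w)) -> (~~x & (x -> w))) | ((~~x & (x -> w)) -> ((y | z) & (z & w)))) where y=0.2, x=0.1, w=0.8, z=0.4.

1.00

(y | z) = max(0.2, 0.4) = 0.4
(z & w) = min(0.4, 0.8) = 0.4
((y | z) & (z & w)) = min(0.4, 0.4) = 0.4
~x: Gödel ¬ of 0.1 = 0 (operand ≠ 0)
~~x: Gödel ¬ of 0 = 1 (operand is 0)
(x -> w): 0.1 ≤ 0.8, so result = 1
(~~x & (x -> w)) = min(1, 1) = 1
(((y | z) & (z & w)) -> (~~x & (x -> w))): 0.4 ≤ 1, so result = 1
~x: Gödel ¬ of 0.1 = 0 (operand ≠ 0)
~~x: Gödel ¬ of 0 = 1 (operand is 0)
(x -> w): 0.1 ≤ 0.8, so result = 1
(~~x & (x -> w)) = min(1, 1) = 1
(y | z) = max(0.2, 0.4) = 0.4
(z & w) = min(0.4, 0.8) = 0.4
((y | z) & (z & w)) = min(0.4, 0.4) = 0.4
((~~x & (x -> w)) -> ((y | z) & (z & w))): 1 > 0.4, so result = 0.4
((((y | z) & (z & w)) -> (~~x & (x -> w))) | ((~~x & (x -> w)) -> ((y | z) & (z & w)))) = max(1, 0.4) = 1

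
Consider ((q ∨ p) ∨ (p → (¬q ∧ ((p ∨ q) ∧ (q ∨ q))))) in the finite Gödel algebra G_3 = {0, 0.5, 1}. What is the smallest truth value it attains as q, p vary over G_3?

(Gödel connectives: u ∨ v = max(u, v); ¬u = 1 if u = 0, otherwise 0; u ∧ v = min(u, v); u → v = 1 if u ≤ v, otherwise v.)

The minimum is attained at q = 0, p = 0.5:
  (q ∨ p) = max(0, 0.5) = 0.5
  ¬q: Gödel ¬ of 0 = 1 (operand is 0)
  (p ∨ q) = max(0.5, 0) = 0.5
  (q ∨ q) = max(0, 0) = 0
  ((p ∨ q) ∧ (q ∨ q)) = min(0.5, 0) = 0
  (¬q ∧ ((p ∨ q) ∧ (q ∨ q))) = min(1, 0) = 0
  (p → (¬q ∧ ((p ∨ q) ∧ (q ∨ q)))): 0.5 > 0, so result = 0
  ((q ∨ p) ∨ (p → (¬q ∧ ((p ∨ q) ∧ (q ∨ q))))) = max(0.5, 0) = 0.5
Checking all 9 assignments confirms none give a value below 0.50.

0.50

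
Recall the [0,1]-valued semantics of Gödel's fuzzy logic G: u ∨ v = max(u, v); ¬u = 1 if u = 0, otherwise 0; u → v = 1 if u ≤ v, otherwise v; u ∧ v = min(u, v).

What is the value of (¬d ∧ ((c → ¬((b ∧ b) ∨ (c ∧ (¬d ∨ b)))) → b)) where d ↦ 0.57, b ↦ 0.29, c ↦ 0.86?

¬d: Gödel ¬ of 0.57 = 0 (operand ≠ 0)
(b ∧ b) = min(0.29, 0.29) = 0.29
¬d: Gödel ¬ of 0.57 = 0 (operand ≠ 0)
(¬d ∨ b) = max(0, 0.29) = 0.29
(c ∧ (¬d ∨ b)) = min(0.86, 0.29) = 0.29
((b ∧ b) ∨ (c ∧ (¬d ∨ b))) = max(0.29, 0.29) = 0.29
¬((b ∧ b) ∨ (c ∧ (¬d ∨ b))): Gödel ¬ of 0.29 = 0 (operand ≠ 0)
(c → ¬((b ∧ b) ∨ (c ∧ (¬d ∨ b)))): 0.86 > 0, so result = 0
((c → ¬((b ∧ b) ∨ (c ∧ (¬d ∨ b)))) → b): 0 ≤ 0.29, so result = 1
(¬d ∧ ((c → ¬((b ∧ b) ∨ (c ∧ (¬d ∨ b)))) → b)) = min(0, 1) = 0

0.00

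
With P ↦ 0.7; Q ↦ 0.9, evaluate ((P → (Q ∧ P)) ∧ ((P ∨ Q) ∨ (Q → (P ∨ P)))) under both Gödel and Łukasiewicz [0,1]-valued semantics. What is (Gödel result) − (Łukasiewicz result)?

Gödel evaluation:
  (Q ∧ P) = min(0.9, 0.7) = 0.7
  (P → (Q ∧ P)): 0.7 ≤ 0.7, so result = 1
  (P ∨ Q) = max(0.7, 0.9) = 0.9
  (P ∨ P) = max(0.7, 0.7) = 0.7
  (Q → (P ∨ P)): 0.9 > 0.7, so result = 0.7
  ((P ∨ Q) ∨ (Q → (P ∨ P))) = max(0.9, 0.7) = 0.9
  ((P → (Q ∧ P)) ∧ ((P ∨ Q) ∨ (Q → (P ∨ P)))) = min(1, 0.9) = 0.9
  Gödel value = 0.9
Łukasiewicz evaluation:
  (Q ∧ P) = min(0.9, 0.7) = 0.7
  (P → (Q ∧ P)): min(1, 1 − 0.7 + 0.7) = 1
  (P ∨ Q) = max(0.7, 0.9) = 0.9
  (P ∨ P) = max(0.7, 0.7) = 0.7
  (Q → (P ∨ P)): min(1, 1 − 0.9 + 0.7) = 0.8
  ((P ∨ Q) ∨ (Q → (P ∨ P))) = max(0.9, 0.8) = 0.9
  ((P → (Q ∧ P)) ∧ ((P ∨ Q) ∨ (Q → (P ∨ P)))) = min(1, 0.9) = 0.9
  Łukasiewicz value = 0.9
Difference: 0.9 − 0.9 = 0.00

0.00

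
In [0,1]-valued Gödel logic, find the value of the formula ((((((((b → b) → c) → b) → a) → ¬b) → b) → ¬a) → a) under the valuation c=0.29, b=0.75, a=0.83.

(b → b): 0.75 ≤ 0.75, so result = 1
((b → b) → c): 1 > 0.29, so result = 0.29
(((b → b) → c) → b): 0.29 ≤ 0.75, so result = 1
((((b → b) → c) → b) → a): 1 > 0.83, so result = 0.83
¬b: Gödel ¬ of 0.75 = 0 (operand ≠ 0)
(((((b → b) → c) → b) → a) → ¬b): 0.83 > 0, so result = 0
((((((b → b) → c) → b) → a) → ¬b) → b): 0 ≤ 0.75, so result = 1
¬a: Gödel ¬ of 0.83 = 0 (operand ≠ 0)
(((((((b → b) → c) → b) → a) → ¬b) → b) → ¬a): 1 > 0, so result = 0
((((((((b → b) → c) → b) → a) → ¬b) → b) → ¬a) → a): 0 ≤ 0.83, so result = 1

1.00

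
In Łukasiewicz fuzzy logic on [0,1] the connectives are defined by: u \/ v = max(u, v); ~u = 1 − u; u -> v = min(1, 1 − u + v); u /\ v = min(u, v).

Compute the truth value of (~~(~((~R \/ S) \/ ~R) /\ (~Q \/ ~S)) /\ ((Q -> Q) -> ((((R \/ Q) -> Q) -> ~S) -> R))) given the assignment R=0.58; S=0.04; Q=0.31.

~R: Łukasiewicz ¬ gives 1 − 0.58 = 0.42
(~R \/ S) = max(0.42, 0.04) = 0.42
~R: Łukasiewicz ¬ gives 1 − 0.58 = 0.42
((~R \/ S) \/ ~R) = max(0.42, 0.42) = 0.42
~((~R \/ S) \/ ~R): Łukasiewicz ¬ gives 1 − 0.42 = 0.58
~Q: Łukasiewicz ¬ gives 1 − 0.31 = 0.69
~S: Łukasiewicz ¬ gives 1 − 0.04 = 0.96
(~Q \/ ~S) = max(0.69, 0.96) = 0.96
(~((~R \/ S) \/ ~R) /\ (~Q \/ ~S)) = min(0.58, 0.96) = 0.58
~(~((~R \/ S) \/ ~R) /\ (~Q \/ ~S)): Łukasiewicz ¬ gives 1 − 0.58 = 0.42
~~(~((~R \/ S) \/ ~R) /\ (~Q \/ ~S)): Łukasiewicz ¬ gives 1 − 0.42 = 0.58
(Q -> Q): min(1, 1 − 0.31 + 0.31) = 1
(R \/ Q) = max(0.58, 0.31) = 0.58
((R \/ Q) -> Q): min(1, 1 − 0.58 + 0.31) = 0.73
~S: Łukasiewicz ¬ gives 1 − 0.04 = 0.96
(((R \/ Q) -> Q) -> ~S): min(1, 1 − 0.73 + 0.96) = 1
((((R \/ Q) -> Q) -> ~S) -> R): min(1, 1 − 1 + 0.58) = 0.58
((Q -> Q) -> ((((R \/ Q) -> Q) -> ~S) -> R)): min(1, 1 − 1 + 0.58) = 0.58
(~~(~((~R \/ S) \/ ~R) /\ (~Q \/ ~S)) /\ ((Q -> Q) -> ((((R \/ Q) -> Q) -> ~S) -> R))) = min(0.58, 0.58) = 0.58

0.58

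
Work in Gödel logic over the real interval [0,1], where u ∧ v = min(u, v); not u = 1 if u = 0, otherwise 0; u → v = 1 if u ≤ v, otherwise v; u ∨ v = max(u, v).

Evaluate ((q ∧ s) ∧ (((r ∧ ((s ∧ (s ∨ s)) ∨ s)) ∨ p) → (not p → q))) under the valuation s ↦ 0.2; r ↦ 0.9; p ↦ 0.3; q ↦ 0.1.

(q ∧ s) = min(0.1, 0.2) = 0.1
(s ∨ s) = max(0.2, 0.2) = 0.2
(s ∧ (s ∨ s)) = min(0.2, 0.2) = 0.2
((s ∧ (s ∨ s)) ∨ s) = max(0.2, 0.2) = 0.2
(r ∧ ((s ∧ (s ∨ s)) ∨ s)) = min(0.9, 0.2) = 0.2
((r ∧ ((s ∧ (s ∨ s)) ∨ s)) ∨ p) = max(0.2, 0.3) = 0.3
not p: Gödel ¬ of 0.3 = 0 (operand ≠ 0)
(not p → q): 0 ≤ 0.1, so result = 1
(((r ∧ ((s ∧ (s ∨ s)) ∨ s)) ∨ p) → (not p → q)): 0.3 ≤ 1, so result = 1
((q ∧ s) ∧ (((r ∧ ((s ∧ (s ∨ s)) ∨ s)) ∨ p) → (not p → q))) = min(0.1, 1) = 0.1

0.10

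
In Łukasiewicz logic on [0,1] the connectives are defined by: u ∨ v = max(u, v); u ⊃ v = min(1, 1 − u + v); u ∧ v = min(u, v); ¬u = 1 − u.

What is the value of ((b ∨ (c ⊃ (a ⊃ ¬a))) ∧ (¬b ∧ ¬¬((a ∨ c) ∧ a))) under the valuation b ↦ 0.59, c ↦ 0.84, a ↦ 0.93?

¬a: Łukasiewicz ¬ gives 1 − 0.93 = 0.07
(a ⊃ ¬a): min(1, 1 − 0.93 + 0.07) = 0.14
(c ⊃ (a ⊃ ¬a)): min(1, 1 − 0.84 + 0.14) = 0.3
(b ∨ (c ⊃ (a ⊃ ¬a))) = max(0.59, 0.3) = 0.59
¬b: Łukasiewicz ¬ gives 1 − 0.59 = 0.41
(a ∨ c) = max(0.93, 0.84) = 0.93
((a ∨ c) ∧ a) = min(0.93, 0.93) = 0.93
¬((a ∨ c) ∧ a): Łukasiewicz ¬ gives 1 − 0.93 = 0.07
¬¬((a ∨ c) ∧ a): Łukasiewicz ¬ gives 1 − 0.07 = 0.93
(¬b ∧ ¬¬((a ∨ c) ∧ a)) = min(0.41, 0.93) = 0.41
((b ∨ (c ⊃ (a ⊃ ¬a))) ∧ (¬b ∧ ¬¬((a ∨ c) ∧ a))) = min(0.59, 0.41) = 0.41

0.41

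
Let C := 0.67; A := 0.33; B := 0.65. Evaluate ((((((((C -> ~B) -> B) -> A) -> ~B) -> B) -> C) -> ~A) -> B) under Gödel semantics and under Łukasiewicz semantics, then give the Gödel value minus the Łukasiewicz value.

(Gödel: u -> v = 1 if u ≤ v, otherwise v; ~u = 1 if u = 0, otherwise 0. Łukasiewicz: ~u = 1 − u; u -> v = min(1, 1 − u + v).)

0.02

Gödel evaluation:
  ~B: Gödel ¬ of 0.65 = 0 (operand ≠ 0)
  (C -> ~B): 0.67 > 0, so result = 0
  ((C -> ~B) -> B): 0 ≤ 0.65, so result = 1
  (((C -> ~B) -> B) -> A): 1 > 0.33, so result = 0.33
  ~B: Gödel ¬ of 0.65 = 0 (operand ≠ 0)
  ((((C -> ~B) -> B) -> A) -> ~B): 0.33 > 0, so result = 0
  (((((C -> ~B) -> B) -> A) -> ~B) -> B): 0 ≤ 0.65, so result = 1
  ((((((C -> ~B) -> B) -> A) -> ~B) -> B) -> C): 1 > 0.67, so result = 0.67
  ~A: Gödel ¬ of 0.33 = 0 (operand ≠ 0)
  (((((((C -> ~B) -> B) -> A) -> ~B) -> B) -> C) -> ~A): 0.67 > 0, so result = 0
  ((((((((C -> ~B) -> B) -> A) -> ~B) -> B) -> C) -> ~A) -> B): 0 ≤ 0.65, so result = 1
  Gödel value = 1
Łukasiewicz evaluation:
  ~B: Łukasiewicz ¬ gives 1 − 0.65 = 0.35
  (C -> ~B): min(1, 1 − 0.67 + 0.35) = 0.68
  ((C -> ~B) -> B): min(1, 1 − 0.68 + 0.65) = 0.97
  (((C -> ~B) -> B) -> A): min(1, 1 − 0.97 + 0.33) = 0.36
  ~B: Łukasiewicz ¬ gives 1 − 0.65 = 0.35
  ((((C -> ~B) -> B) -> A) -> ~B): min(1, 1 − 0.36 + 0.35) = 0.99
  (((((C -> ~B) -> B) -> A) -> ~B) -> B): min(1, 1 − 0.99 + 0.65) = 0.66
  ((((((C -> ~B) -> B) -> A) -> ~B) -> B) -> C): min(1, 1 − 0.66 + 0.67) = 1
  ~A: Łukasiewicz ¬ gives 1 − 0.33 = 0.67
  (((((((C -> ~B) -> B) -> A) -> ~B) -> B) -> C) -> ~A): min(1, 1 − 1 + 0.67) = 0.67
  ((((((((C -> ~B) -> B) -> A) -> ~B) -> B) -> C) -> ~A) -> B): min(1, 1 − 0.67 + 0.65) = 0.98
  Łukasiewicz value = 0.98
Difference: 1 − 0.98 = 0.02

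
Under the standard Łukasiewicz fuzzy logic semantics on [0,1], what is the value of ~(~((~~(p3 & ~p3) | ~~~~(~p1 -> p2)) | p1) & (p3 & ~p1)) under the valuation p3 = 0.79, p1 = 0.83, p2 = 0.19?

~p3: Łukasiewicz ¬ gives 1 − 0.79 = 0.21
(p3 & ~p3) = min(0.79, 0.21) = 0.21
~(p3 & ~p3): Łukasiewicz ¬ gives 1 − 0.21 = 0.79
~~(p3 & ~p3): Łukasiewicz ¬ gives 1 − 0.79 = 0.21
~p1: Łukasiewicz ¬ gives 1 − 0.83 = 0.17
(~p1 -> p2): min(1, 1 − 0.17 + 0.19) = 1
~(~p1 -> p2): Łukasiewicz ¬ gives 1 − 1 = 0
~~(~p1 -> p2): Łukasiewicz ¬ gives 1 − 0 = 1
~~~(~p1 -> p2): Łukasiewicz ¬ gives 1 − 1 = 0
~~~~(~p1 -> p2): Łukasiewicz ¬ gives 1 − 0 = 1
(~~(p3 & ~p3) | ~~~~(~p1 -> p2)) = max(0.21, 1) = 1
((~~(p3 & ~p3) | ~~~~(~p1 -> p2)) | p1) = max(1, 0.83) = 1
~((~~(p3 & ~p3) | ~~~~(~p1 -> p2)) | p1): Łukasiewicz ¬ gives 1 − 1 = 0
~p1: Łukasiewicz ¬ gives 1 − 0.83 = 0.17
(p3 & ~p1) = min(0.79, 0.17) = 0.17
(~((~~(p3 & ~p3) | ~~~~(~p1 -> p2)) | p1) & (p3 & ~p1)) = min(0, 0.17) = 0
~(~((~~(p3 & ~p3) | ~~~~(~p1 -> p2)) | p1) & (p3 & ~p1)): Łukasiewicz ¬ gives 1 − 0 = 1

1.00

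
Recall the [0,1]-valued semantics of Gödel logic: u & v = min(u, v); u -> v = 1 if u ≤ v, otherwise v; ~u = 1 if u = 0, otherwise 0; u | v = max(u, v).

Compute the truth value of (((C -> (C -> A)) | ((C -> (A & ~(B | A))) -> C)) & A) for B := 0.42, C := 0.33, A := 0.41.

(C -> A): 0.33 ≤ 0.41, so result = 1
(C -> (C -> A)): 0.33 ≤ 1, so result = 1
(B | A) = max(0.42, 0.41) = 0.42
~(B | A): Gödel ¬ of 0.42 = 0 (operand ≠ 0)
(A & ~(B | A)) = min(0.41, 0) = 0
(C -> (A & ~(B | A))): 0.33 > 0, so result = 0
((C -> (A & ~(B | A))) -> C): 0 ≤ 0.33, so result = 1
((C -> (C -> A)) | ((C -> (A & ~(B | A))) -> C)) = max(1, 1) = 1
(((C -> (C -> A)) | ((C -> (A & ~(B | A))) -> C)) & A) = min(1, 0.41) = 0.41

0.41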